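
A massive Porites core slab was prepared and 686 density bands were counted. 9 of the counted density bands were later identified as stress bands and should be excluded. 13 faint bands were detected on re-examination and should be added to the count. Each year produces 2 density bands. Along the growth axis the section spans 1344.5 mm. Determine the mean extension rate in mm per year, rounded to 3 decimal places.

3.897 mm per year

Adjusted count: 686 − 9 + 13 = 690 density bands.
690 density bands at 2 per year is 690 / 2 = 345 years.
1344.5 mm over 345 years gives 1344.5 / 345 ≈ 3.897 mm per year.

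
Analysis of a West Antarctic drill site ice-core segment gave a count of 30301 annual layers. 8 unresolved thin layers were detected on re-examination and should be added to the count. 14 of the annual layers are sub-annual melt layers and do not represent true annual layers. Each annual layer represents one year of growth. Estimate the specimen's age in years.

Adjusted count: 30301 − 14 + 8 = 30295 annual layers.
One annual layer per year makes the duration 30295 years.

30295 years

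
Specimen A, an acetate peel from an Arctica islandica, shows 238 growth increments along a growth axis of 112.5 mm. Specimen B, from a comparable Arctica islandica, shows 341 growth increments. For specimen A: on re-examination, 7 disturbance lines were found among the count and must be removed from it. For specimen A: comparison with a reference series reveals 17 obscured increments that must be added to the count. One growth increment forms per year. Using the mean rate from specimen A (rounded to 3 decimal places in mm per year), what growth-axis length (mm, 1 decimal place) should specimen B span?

154.8 mm

Specimen A: after corrections the count is 238 − 7 + 17 = 248 growth increments.
A: Extension rate ≈ 112.5 / 248 = 0.454 mm/year.
B's length ≈ 0.454 × 341 = 154.8 mm.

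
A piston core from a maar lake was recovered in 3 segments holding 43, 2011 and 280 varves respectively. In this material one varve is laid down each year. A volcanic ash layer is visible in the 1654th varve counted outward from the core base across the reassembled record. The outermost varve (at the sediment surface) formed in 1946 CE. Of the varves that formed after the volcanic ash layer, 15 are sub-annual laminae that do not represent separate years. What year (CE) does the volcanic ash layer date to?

Total varves = 43 + 2011 + 280 = 2334.
Between varve 1654 and the sediment surface there are 2334 − 1654 = 680 varves.
Removing the 15 false varves leaves 680 − 15 = 665 true varves beyond the volcanic ash layer.
1946 − 665 = 1281 CE.

1281 CE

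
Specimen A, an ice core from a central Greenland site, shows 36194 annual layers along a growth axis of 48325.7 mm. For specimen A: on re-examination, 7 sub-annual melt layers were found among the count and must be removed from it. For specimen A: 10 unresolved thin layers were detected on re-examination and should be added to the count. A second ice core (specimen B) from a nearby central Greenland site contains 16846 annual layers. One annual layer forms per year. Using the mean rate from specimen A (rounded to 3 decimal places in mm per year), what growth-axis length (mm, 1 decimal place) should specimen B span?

22489.4 mm

Specimen A: true annual layer count = 36194 − 7 + 10 = 36197.
A: 48325.7 mm over 36197 years gives 48325.7 / 36197 ≈ 1.335 mm per year.
B's length ≈ 1.335 × 16846 = 22489.4 mm.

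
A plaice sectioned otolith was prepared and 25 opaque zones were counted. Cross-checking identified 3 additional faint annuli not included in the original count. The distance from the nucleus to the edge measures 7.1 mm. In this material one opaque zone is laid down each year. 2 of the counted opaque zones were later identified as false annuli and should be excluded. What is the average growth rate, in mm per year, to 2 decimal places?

Correcting the raw count gives 25 − 2 + 3 = 26 true opaque zones.
7.1 mm over 26 years gives 7.1 / 26 ≈ 0.27 mm per year.

0.27 mm per year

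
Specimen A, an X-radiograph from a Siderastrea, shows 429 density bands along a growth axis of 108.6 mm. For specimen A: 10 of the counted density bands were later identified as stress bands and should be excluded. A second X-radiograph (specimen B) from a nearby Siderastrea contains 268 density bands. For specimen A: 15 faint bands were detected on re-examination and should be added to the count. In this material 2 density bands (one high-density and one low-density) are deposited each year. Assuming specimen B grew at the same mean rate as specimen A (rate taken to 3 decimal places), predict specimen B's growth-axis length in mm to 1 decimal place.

67.0 mm

Specimen A: after corrections the count is 429 − 10 + 15 = 434 density bands.
Specimen A: 434 density bands at 2 per year is 434 / 2 = 217 years.
A: Extension rate ≈ 108.6 / 217 = 0.500 mm/yr.
Specimen B: 268 density bands at 2 per year is 268 / 2 = 134 years. B's length ≈ 0.500 × 134 = 67.0 mm.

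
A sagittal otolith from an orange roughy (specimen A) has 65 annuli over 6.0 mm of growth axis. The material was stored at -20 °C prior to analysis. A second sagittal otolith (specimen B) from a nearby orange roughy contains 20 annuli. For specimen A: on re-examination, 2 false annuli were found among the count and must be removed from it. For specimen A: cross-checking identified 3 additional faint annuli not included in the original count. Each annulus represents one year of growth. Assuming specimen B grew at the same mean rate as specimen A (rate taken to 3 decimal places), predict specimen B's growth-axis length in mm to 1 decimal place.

Specimen A: correcting the raw count gives 65 − 2 + 3 = 66 true annuli.
A: Extension rate ≈ 6.0 / 66 = 0.091 mm/yr.
Length of B = 0.091 × 20 = 1.8 mm.

1.8 mm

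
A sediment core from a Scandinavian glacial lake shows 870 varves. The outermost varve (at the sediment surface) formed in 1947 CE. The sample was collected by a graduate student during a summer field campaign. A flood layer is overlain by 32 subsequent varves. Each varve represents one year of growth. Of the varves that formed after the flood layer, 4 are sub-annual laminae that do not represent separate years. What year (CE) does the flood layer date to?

There are 32 varves younger than the flood layer.
Excluding 4 false varves: 32 − 4 = 28.
The varve at the sediment surface is 1947 CE, so the flood layer dates to 1947 − 28 = 1919 CE.

1919 CE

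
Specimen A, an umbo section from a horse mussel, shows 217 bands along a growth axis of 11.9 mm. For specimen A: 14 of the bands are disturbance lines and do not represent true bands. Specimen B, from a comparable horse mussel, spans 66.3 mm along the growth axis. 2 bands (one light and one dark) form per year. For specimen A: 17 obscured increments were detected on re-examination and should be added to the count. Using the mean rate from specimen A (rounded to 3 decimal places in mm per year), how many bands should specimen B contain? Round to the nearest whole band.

1228 bands

Specimen A: true band count = 217 − 14 + 17 = 220.
Specimen A: 220 bands at 2 per year is 220 / 2 = 110 years.
A: 11.9 mm over 110 years gives 11.9 / 110 ≈ 0.108 mm/year.
B spans 66.3 / 0.108 = 613.89 years; at 2 bands per year that is 613.89 × 2 ≈ 1228 bands.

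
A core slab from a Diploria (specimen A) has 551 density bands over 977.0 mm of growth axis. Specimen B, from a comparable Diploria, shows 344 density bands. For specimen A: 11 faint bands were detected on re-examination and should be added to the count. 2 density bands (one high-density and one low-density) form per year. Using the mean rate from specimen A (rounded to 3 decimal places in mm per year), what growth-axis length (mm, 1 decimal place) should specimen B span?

598.0 mm

Specimen A: after corrections the count is 551 + 11 = 562 density bands.
Specimen A: with 2 density bands per year, 562 / 2 = 281 years.
A: Mean rate = 977.0 mm / 281 years ≈ 3.477 mm/year.
Specimen B: dividing by 2 density bands per year: 344 / 2 = 172 years. For B, 3.477 mm/year × 172 years = 598.0 mm.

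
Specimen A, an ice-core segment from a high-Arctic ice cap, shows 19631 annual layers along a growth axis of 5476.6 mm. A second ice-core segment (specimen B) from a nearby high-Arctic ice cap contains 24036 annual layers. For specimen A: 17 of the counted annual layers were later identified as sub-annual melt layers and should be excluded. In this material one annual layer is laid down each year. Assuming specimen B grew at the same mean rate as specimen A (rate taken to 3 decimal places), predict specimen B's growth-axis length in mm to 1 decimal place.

6706.0 mm

Specimen A: correcting the raw count gives 19631 − 17 = 19614 true annual layers.
A: Extension rate ≈ 5476.6 / 19614 = 0.279 mm per year.
B's length ≈ 0.279 × 24036 = 6706.0 mm.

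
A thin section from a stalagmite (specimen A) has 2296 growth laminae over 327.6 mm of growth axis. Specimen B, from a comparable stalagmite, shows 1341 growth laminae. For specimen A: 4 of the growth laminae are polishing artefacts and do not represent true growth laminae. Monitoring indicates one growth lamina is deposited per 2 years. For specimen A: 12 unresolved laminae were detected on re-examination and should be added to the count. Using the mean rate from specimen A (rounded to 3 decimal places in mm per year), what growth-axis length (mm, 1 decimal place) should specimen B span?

190.4 mm

Specimen A: adjusted count: 2296 − 4 + 12 = 2304 growth laminae.
Specimen A: multiplying by 2 years per growth lamina: 2304 × 2 = 4608 years.
A: Extension rate ≈ 327.6 / 4608 = 0.071 mm/yr.
Specimen B: 1341 growth laminae at 2 years each span 1341 × 2 = 2682 years. B's length ≈ 0.071 × 2682 = 190.4 mm.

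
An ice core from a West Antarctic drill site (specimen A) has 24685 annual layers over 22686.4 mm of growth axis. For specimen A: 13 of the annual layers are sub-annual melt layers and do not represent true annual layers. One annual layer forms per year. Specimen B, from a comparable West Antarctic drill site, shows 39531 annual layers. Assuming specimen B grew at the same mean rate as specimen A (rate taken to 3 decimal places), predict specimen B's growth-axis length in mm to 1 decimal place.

Specimen A: after corrections the count is 24685 − 13 = 24672 annual layers.
A: Mean rate = 22686.4 mm / 24672 years ≈ 0.920 mm/year.
Length of B = 0.920 × 39531 = 36368.5 mm.

36368.5 mm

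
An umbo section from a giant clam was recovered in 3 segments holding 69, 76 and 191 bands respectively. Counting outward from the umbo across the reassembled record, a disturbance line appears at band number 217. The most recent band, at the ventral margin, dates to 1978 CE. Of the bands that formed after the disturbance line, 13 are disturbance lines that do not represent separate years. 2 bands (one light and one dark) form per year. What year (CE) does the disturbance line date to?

Total bands = 69 + 76 + 191 = 336.
Between band 217 and the ventral margin there are 336 − 217 = 119 bands.
Excluding 13 false bands: 119 − 13 = 106.
With 2 bands per year, 106 / 2 = 53 years.
1978 − 53 = 1925 CE.

1925 CE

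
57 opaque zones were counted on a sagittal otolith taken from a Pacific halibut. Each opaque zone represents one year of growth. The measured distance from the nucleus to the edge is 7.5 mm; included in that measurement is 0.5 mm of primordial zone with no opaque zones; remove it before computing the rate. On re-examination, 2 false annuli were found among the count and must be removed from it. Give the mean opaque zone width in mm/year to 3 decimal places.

Correcting the raw count gives 57 − 2 = 55 true opaque zones.
Removing the 0.5 mm offcut leaves 7.5 − 0.5 = 7.0 mm.
Extension rate ≈ 7.0 / 55 = 0.127 mm/year.

0.127 mm/year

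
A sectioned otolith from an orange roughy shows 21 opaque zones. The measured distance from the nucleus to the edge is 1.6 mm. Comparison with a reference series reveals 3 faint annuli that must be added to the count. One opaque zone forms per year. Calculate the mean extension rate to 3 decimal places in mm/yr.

0.067 mm/yr

True opaque zone count = 21 + 3 = 24.
Mean rate = 1.6 mm / 24 years ≈ 0.067 mm/yr.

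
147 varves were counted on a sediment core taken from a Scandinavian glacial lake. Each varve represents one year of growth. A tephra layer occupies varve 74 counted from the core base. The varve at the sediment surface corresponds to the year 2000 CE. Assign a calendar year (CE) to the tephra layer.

The tephra layer sits at varve 74 from the core base, so 147 − 74 = 73 varves formed after it.
2000 − 73 = 1927 CE.

1927 CE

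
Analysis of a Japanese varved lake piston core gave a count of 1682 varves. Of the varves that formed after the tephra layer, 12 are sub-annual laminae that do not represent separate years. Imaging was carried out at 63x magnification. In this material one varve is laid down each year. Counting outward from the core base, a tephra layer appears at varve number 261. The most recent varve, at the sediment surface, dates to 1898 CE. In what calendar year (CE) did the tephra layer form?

The tephra layer sits at varve 261 from the core base, so 1682 − 261 = 1421 varves formed after it.
Removing the 12 false varves leaves 1421 − 12 = 1409 true varves beyond the tephra layer.
Counting back 1409 years from 1898 CE places the tephra layer in 1898 − 1409 = 489 CE.

489 CE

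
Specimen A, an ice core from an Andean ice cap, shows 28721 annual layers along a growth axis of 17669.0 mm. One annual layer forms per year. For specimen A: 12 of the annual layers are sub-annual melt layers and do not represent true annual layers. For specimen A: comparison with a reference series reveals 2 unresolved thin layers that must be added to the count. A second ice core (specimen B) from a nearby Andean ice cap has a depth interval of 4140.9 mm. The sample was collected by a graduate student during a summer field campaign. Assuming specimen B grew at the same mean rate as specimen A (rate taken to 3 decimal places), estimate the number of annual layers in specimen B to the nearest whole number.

6733 annual layers

Specimen A: after corrections the count is 28721 − 12 + 2 = 28711 annual layers.
A: 17669.0 mm over 28711 years gives 17669.0 / 28711 ≈ 0.615 mm/yr.
Specimen B: 4140.9 mm / 0.615 mm per year = 6733.17 years ≈ 6733 annual layers.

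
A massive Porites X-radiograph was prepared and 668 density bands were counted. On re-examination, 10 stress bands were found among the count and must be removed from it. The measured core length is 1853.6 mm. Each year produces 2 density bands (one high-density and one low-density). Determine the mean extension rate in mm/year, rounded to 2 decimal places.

5.63 mm/year

Correcting the raw count gives 668 − 10 = 658 true density bands.
658 density bands at 2 per year is 658 / 2 = 329 years.
1853.6 mm over 329 years gives 1853.6 / 329 ≈ 5.63 mm/year.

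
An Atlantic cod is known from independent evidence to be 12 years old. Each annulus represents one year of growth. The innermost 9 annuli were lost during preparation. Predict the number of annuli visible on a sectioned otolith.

3 annuli

At one annulus per year, 12 years correspond to 12 annuli.
12 − 9 missed = 3 annuli expected in the prepared section.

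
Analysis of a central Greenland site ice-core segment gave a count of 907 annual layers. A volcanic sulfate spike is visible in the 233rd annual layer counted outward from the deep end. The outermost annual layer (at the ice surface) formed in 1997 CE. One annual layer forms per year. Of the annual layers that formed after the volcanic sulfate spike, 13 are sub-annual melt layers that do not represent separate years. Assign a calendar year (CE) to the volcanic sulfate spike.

907 − 233 = 674 annual layers lie beyond the volcanic sulfate spike toward the ice surface.
Removing the 13 false annual layers leaves 674 − 13 = 661 true annual layers beyond the volcanic sulfate spike.
The annual layer at the ice surface is 1997 CE, so the volcanic sulfate spike dates to 1997 − 661 = 1336 CE.

1336 CE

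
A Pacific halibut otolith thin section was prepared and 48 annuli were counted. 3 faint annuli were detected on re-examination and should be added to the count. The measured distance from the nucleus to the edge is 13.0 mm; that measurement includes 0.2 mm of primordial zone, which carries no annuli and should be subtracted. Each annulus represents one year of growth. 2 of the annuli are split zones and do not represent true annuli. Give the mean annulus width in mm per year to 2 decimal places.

After corrections the count is 48 − 2 + 3 = 49 annuli.
Net length = 13.0 − 0.2 = 12.8 mm.
Extension rate ≈ 12.8 / 49 = 0.26 mm per year.

0.26 mm per year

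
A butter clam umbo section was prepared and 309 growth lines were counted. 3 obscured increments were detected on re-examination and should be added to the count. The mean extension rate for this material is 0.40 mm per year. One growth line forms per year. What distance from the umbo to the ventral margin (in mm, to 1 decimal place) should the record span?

124.8 mm

Correcting the raw count gives 309 + 3 = 312 true growth lines.
312 years at 0.40 mm/year gives 0.40 × 312 = 124.8 mm.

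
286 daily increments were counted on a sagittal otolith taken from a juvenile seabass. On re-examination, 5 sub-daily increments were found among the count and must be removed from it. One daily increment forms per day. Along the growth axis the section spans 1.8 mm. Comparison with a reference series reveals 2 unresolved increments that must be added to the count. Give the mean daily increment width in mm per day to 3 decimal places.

True daily increment count = 286 − 5 + 2 = 283.
Extension rate ≈ 1.8 / 283 = 0.006 mm per day.

0.006 mm per day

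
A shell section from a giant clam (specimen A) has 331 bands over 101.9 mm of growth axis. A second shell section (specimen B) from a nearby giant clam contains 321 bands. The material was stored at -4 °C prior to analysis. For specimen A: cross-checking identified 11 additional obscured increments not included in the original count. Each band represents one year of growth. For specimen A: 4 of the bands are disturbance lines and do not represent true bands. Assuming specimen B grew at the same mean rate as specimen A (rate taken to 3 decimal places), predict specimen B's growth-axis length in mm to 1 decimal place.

Specimen A: correcting the raw count gives 331 − 4 + 11 = 338 true bands.
A: Mean rate = 101.9 mm / 338 years ≈ 0.301 mm/yr.
For B, 0.301 mm/year × 321 years = 96.6 mm.

96.6 mm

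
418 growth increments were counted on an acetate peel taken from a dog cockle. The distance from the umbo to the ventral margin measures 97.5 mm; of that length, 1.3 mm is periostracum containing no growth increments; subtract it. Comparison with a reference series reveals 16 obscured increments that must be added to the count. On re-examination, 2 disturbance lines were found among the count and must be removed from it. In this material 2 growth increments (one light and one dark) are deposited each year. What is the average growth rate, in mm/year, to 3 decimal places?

0.445 mm/year

True growth increment count = 418 − 2 + 16 = 432.
432 growth increments at 2 per year is 432 / 2 = 216 years.
The growth record spans 97.5 − 1.3 = 96.2 mm.
96.2 mm over 216 years gives 96.2 / 216 ≈ 0.445 mm/year.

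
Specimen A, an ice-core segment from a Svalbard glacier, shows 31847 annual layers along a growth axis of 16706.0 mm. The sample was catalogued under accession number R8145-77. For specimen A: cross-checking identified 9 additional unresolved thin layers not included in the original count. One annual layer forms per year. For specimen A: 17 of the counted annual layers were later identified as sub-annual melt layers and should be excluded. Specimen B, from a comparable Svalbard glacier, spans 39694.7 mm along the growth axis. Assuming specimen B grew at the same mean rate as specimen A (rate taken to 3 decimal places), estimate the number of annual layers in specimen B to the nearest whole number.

Specimen A: correcting the raw count gives 31847 − 17 + 9 = 31839 true annual layers.
A: Mean rate = 16706.0 mm / 31839 years ≈ 0.525 mm per year.
For B, 39694.7 / 0.525 = 75608.95 years ≈ 75609 annual layers.

75609 annual layers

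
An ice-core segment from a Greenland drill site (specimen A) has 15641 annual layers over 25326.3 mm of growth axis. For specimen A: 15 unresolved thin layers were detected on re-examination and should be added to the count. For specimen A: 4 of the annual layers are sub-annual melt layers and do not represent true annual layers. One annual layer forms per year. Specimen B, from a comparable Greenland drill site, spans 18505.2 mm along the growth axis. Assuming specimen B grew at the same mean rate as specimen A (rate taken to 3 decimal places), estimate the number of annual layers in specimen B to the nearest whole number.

11437 annual layers

Specimen A: true annual layer count = 15641 − 4 + 15 = 15652.
A: Mean rate = 25326.3 mm / 15652 years ≈ 1.618 mm/yr.
For B, 18505.2 / 1.618 = 11437.08 years ≈ 11437 annual layers.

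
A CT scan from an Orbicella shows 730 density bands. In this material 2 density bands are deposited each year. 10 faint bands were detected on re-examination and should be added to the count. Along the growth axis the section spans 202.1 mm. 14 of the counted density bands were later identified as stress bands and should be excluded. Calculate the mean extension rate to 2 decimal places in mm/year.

Adjusted count: 730 − 14 + 10 = 726 density bands.
726 density bands at 2 per year is 726 / 2 = 363 years.
Mean rate = 202.1 mm / 363 years ≈ 0.56 mm/year.

0.56 mm/year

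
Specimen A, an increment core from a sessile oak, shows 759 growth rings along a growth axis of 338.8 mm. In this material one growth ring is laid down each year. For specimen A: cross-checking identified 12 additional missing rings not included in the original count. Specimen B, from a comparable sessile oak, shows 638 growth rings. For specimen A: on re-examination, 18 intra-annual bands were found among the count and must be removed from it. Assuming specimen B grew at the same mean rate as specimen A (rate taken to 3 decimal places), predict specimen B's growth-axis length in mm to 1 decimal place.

Specimen A: adjusted count: 759 − 18 + 12 = 753 growth rings.
A: Extension rate ≈ 338.8 / 753 = 0.450 mm per year.
B's length ≈ 0.450 × 638 = 287.1 mm.

287.1 mm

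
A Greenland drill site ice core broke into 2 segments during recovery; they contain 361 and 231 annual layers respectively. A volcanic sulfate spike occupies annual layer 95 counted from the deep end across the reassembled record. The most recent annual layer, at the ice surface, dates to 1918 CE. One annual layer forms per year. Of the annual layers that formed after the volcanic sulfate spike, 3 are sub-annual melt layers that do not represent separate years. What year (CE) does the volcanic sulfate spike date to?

Total annual layers = 361 + 231 = 592.
592 − 95 = 497 annual layers lie beyond the volcanic sulfate spike toward the ice surface.
Removing the 3 false annual layers leaves 497 − 3 = 494 true annual layers beyond the volcanic sulfate spike.
The annual layer at the ice surface is 1918 CE, so the volcanic sulfate spike dates to 1918 − 494 = 1424 CE.

1424 CE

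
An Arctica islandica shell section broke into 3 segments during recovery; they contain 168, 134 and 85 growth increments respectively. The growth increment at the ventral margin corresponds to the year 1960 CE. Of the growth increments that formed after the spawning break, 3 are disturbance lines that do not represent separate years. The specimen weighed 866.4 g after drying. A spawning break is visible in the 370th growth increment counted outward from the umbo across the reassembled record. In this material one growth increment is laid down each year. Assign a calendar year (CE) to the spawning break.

1946 CE

Total growth increments = 168 + 134 + 85 = 387.
Between growth increment 370 and the ventral margin there are 387 − 370 = 17 growth increments.
17 − 3 false = 14 true growth increments after the spawning break.
1960 − 14 = 1946 CE.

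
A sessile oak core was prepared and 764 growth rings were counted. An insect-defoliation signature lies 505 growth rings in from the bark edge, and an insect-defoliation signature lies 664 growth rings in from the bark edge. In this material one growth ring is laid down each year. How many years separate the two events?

159 years

664 − 505 = 159 growth rings lie between the two events.
That is 159 years at one growth ring per year.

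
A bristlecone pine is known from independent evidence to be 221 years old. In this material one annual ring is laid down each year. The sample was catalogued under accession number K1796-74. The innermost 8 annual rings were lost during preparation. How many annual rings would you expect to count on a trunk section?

One annual ring per year gives 221 annual rings over 221 years.
Less the 8 uncaptured annual rings: 221 − 8 = 213.

213 annual rings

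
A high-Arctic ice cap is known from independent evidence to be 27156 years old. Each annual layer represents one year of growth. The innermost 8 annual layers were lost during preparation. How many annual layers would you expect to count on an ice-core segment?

27148 annual layers

At one annual layer per year, 27156 years correspond to 27156 annual layers.
Less the 8 uncaptured annual layers: 27156 − 8 = 27148.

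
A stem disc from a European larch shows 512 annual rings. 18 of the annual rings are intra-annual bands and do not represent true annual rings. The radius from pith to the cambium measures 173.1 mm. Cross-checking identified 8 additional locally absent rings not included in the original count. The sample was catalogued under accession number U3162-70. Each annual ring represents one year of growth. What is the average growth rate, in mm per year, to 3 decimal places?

After corrections the count is 512 − 18 + 8 = 502 annual rings.
Extension rate ≈ 173.1 / 502 = 0.345 mm per year.

0.345 mm per year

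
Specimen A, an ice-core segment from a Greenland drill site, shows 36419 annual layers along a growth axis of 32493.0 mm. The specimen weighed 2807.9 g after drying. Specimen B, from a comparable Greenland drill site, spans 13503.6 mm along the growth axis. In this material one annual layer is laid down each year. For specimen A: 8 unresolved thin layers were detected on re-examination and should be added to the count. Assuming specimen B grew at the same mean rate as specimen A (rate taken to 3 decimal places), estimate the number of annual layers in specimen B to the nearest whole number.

Specimen A: true annual layer count = 36419 + 8 = 36427.
A: Mean rate = 32493.0 mm / 36427 years ≈ 0.892 mm/yr.
B spans 13503.6 / 0.892 = 15138.57 years ≈ 15139 annual layers.

15139 annual layers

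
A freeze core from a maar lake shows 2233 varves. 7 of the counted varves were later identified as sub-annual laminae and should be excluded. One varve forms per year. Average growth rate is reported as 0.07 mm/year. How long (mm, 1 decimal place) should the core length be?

Correcting the raw count gives 2233 − 7 = 2226 true varves.
2226 years at 0.07 mm/year gives 0.07 × 2226 = 155.8 mm.

155.8 mm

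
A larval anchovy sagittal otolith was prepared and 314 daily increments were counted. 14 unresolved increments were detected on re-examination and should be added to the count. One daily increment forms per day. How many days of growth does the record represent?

328 days

After corrections the count is 314 + 14 = 328 daily increments.
At one daily increment per day, that is 328 days.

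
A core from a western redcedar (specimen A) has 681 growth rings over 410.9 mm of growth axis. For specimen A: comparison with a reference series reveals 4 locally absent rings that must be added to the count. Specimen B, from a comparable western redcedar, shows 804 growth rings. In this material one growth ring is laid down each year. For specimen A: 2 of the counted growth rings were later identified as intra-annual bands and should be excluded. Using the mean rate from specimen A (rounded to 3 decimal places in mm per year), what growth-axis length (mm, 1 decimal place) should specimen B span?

484.0 mm

Specimen A: true growth ring count = 681 − 2 + 4 = 683.
A: 410.9 mm over 683 years gives 410.9 / 683 ≈ 0.602 mm/yr.
For B, 0.602 mm/year × 804 years = 484.0 mm.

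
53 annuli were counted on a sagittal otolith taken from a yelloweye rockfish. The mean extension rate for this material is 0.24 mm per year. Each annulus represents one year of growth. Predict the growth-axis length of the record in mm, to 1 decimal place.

12.7 mm

The record spans 53 years at 0.24 mm per year.
53 years at 0.24 mm/year gives 0.24 × 53 = 12.7 mm.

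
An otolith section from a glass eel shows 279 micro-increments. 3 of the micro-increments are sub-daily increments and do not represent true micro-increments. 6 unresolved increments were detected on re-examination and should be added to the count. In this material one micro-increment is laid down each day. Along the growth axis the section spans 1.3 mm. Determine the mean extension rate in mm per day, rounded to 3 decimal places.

Correcting the raw count gives 279 − 3 + 6 = 282 true micro-increments.
Extension rate ≈ 1.3 / 282 = 0.005 mm per day.

0.005 mm per day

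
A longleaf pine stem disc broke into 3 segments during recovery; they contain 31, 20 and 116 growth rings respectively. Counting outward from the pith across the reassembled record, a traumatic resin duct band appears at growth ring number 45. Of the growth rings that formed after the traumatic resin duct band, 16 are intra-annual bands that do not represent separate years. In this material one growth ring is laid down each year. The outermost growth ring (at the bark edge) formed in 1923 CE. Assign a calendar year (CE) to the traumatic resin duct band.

Total growth rings = 31 + 20 + 116 = 167.
The traumatic resin duct band sits at growth ring 45 from the pith, so 167 − 45 = 122 growth rings formed after it.
122 − 16 false = 106 true growth rings after the traumatic resin duct band.
The growth ring at the bark edge is 1923 CE, so the traumatic resin duct band dates to 1923 − 106 = 1817 CE.

1817 CE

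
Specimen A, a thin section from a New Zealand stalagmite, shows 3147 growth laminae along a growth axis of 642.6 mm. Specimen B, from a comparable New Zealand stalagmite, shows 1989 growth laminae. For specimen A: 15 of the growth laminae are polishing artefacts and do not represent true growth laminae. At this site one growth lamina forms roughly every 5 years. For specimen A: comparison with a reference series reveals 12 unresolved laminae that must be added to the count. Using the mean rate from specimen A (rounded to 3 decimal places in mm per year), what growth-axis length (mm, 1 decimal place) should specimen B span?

Specimen A: correcting the raw count gives 3147 − 15 + 12 = 3144 true growth laminae.
Specimen A: 3144 growth laminae at 5 years each span 3144 × 5 = 15720 years.
A: Extension rate ≈ 642.6 / 15720 = 0.041 mm per year.
Specimen B: multiplying by 5 years per growth lamina: 1989 × 5 = 9945 years. For B, 0.041 mm/year × 9945 years = 407.7 mm.

407.7 mm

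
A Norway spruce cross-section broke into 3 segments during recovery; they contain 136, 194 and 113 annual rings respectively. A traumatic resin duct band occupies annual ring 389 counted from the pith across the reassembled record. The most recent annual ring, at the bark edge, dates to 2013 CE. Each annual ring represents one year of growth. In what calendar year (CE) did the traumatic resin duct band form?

Total annual rings = 136 + 194 + 113 = 443.
443 − 389 = 54 annual rings lie beyond the traumatic resin duct band toward the bark edge.
2013 − 54 = 1959 CE.

1959 CE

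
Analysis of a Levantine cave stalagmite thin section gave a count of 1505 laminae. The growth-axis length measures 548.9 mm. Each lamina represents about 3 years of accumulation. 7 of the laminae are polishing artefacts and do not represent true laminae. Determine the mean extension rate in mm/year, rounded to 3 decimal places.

Correcting the raw count gives 1505 − 7 = 1498 true laminae.
At 3 years per lamina, 1498 × 3 = 4494 years.
548.9 mm over 4494 years gives 548.9 / 4494 ≈ 0.122 mm/year.

0.122 mm/year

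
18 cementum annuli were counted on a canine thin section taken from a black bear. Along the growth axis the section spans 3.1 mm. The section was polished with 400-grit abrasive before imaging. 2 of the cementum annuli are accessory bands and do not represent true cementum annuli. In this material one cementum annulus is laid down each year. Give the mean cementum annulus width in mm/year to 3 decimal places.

0.194 mm/year

Adjusted count: 18 − 2 = 16 cementum annuli.
3.1 mm over 16 years gives 3.1 / 16 ≈ 0.194 mm/year.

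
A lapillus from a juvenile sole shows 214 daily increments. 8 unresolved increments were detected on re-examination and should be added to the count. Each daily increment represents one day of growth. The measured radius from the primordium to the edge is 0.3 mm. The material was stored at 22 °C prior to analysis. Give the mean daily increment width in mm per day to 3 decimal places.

Adjusted count: 214 + 8 = 222 daily increments.
Extension rate ≈ 0.3 / 222 = 0.001 mm per day.

0.001 mm per day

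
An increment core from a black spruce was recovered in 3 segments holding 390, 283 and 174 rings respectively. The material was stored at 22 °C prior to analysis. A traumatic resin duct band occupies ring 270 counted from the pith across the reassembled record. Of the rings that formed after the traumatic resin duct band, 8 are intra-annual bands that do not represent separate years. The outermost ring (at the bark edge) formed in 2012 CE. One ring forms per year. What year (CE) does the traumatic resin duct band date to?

1443 CE

Total rings = 390 + 283 + 174 = 847.
847 − 270 = 577 rings lie beyond the traumatic resin duct band toward the bark edge.
577 − 8 false = 569 true rings after the traumatic resin duct band.
The ring at the bark edge is 2012 CE, so the traumatic resin duct band dates to 2012 − 569 = 1443 CE.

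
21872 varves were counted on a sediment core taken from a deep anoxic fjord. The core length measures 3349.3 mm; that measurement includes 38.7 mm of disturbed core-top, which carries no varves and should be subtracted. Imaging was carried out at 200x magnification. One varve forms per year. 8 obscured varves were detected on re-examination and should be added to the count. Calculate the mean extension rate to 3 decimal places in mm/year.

0.151 mm/year

Adjusted count: 21872 + 8 = 21880 varves.
Net length = 3349.3 − 38.7 = 3310.6 mm.
Extension rate ≈ 3310.6 / 21880 = 0.151 mm/year.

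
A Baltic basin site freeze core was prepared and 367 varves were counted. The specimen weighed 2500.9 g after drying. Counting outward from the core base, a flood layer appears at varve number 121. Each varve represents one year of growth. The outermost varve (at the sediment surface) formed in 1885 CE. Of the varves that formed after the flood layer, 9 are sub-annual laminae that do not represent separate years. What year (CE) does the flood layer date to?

1648 CE

367 − 121 = 246 varves lie beyond the flood layer toward the sediment surface.
Removing the 9 false varves leaves 246 − 9 = 237 true varves beyond the flood layer.
The varve at the sediment surface is 1885 CE, so the flood layer dates to 1885 − 237 = 1648 CE.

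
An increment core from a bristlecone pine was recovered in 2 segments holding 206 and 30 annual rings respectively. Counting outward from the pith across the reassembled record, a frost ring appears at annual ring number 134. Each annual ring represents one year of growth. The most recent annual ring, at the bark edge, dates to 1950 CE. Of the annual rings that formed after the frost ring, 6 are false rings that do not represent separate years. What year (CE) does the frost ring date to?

Total annual rings = 206 + 30 = 236.
Between annual ring 134 and the bark edge there are 236 − 134 = 102 annual rings.
Removing the 6 false annual rings leaves 102 − 6 = 96 true annual rings beyond the frost ring.
1950 − 96 = 1854 CE.

1854 CE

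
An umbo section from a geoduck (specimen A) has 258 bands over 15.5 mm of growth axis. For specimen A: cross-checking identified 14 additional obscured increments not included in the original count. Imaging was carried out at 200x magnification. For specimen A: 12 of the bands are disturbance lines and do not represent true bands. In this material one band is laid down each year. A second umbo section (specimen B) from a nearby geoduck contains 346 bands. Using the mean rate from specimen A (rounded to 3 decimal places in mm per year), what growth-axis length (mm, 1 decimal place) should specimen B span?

20.8 mm

Specimen A: after corrections the count is 258 − 12 + 14 = 260 bands.
A: 15.5 mm over 260 years gives 15.5 / 260 ≈ 0.060 mm per year.
For B, 0.060 mm/year × 346 years = 20.8 mm.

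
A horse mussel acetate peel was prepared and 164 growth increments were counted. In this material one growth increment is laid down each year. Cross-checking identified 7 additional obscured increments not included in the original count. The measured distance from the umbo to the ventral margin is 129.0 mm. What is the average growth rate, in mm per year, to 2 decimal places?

0.75 mm per year

Adjusted count: 164 + 7 = 171 growth increments.
129.0 mm over 171 years gives 129.0 / 171 ≈ 0.75 mm per year.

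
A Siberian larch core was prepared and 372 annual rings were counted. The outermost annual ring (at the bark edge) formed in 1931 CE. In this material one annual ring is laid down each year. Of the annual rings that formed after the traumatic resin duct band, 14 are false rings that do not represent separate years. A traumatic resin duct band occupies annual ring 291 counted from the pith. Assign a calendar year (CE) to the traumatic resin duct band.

Between annual ring 291 and the bark edge there are 372 − 291 = 81 annual rings.
Excluding 14 false annual rings: 81 − 14 = 67.
1931 − 67 = 1864 CE.

1864 CE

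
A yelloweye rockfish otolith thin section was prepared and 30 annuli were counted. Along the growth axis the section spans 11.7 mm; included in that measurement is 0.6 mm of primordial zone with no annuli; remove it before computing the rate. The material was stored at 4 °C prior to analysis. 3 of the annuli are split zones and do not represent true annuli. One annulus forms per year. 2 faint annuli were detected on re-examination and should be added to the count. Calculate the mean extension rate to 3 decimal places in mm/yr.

0.383 mm/yr

Correcting the raw count gives 30 − 3 + 2 = 29 true annuli.
Net length = 11.7 − 0.6 = 11.1 mm.
Extension rate ≈ 11.1 / 29 = 0.383 mm/yr.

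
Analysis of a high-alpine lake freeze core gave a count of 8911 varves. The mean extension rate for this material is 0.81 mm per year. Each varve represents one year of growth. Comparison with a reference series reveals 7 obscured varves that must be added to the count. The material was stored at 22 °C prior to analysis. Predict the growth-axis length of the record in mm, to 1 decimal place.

After corrections the count is 8911 + 7 = 8918 varves.
8918 years at 0.81 mm/year gives 0.81 × 8918 = 7223.6 mm.

7223.6 mm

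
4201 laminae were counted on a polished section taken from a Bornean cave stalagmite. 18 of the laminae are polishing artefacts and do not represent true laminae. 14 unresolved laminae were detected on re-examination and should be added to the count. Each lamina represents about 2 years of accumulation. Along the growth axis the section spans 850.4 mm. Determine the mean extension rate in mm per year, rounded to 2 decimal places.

0.10 mm per year

After corrections the count is 4201 − 18 + 14 = 4197 laminae.
Multiplying by 2 years per lamina: 4197 × 2 = 8394 years.
Extension rate ≈ 850.4 / 8394 = 0.10 mm per year.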